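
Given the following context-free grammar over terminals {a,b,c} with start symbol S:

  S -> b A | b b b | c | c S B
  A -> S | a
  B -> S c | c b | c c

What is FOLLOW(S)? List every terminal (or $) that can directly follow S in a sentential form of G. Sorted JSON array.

FIRST iteration:
pass 1:
  A via A→a: +{a}
  B via B→c b: +{c}
  S via S→b A: +{b}
  S via S→c: +{c}
  S: {b,c}  A: {a}  B: {c}
pass 2:
  A via A→S: +{b,c}
  B via B→S c: +{b}
  S: {b,c}  A: {a,b,c}  B: {b,c}
pass 3: (stable)
  S: {b,c}  A: {a,b,c}  B: {b,c}

Compute FOLLOW by fixpoint:
seed FOLLOW(S) with $
iter 1:
  B→S c: FOLLOW(S) ⊇ FIRST(c) = {c}; new: +{c}
  S→b A: FOLLOW(A) ⊇ FOLLOW(S) ⊇ {$,c}; new: +{$,c}
  S→c S B: FOLLOW(S) ⊇ FIRST(B) = {b,c}; new: +{b}
  S→c S B: FOLLOW(B) ⊇ FOLLOW(S) ⊇ {$,b,c}; new: +{$,b,c}
  FOLLOW(S)={$,b,c}  FOLLOW(A)={$,c}  FOLLOW(B)={$,b,c}
iter 2:
  S→b A: FOLLOW(A) ⊇ FOLLOW(S) ⊇ {$,b,c}; new: +{b}
  FOLLOW(S)={$,b,c}  FOLLOW(A)={$,b,c}  FOLLOW(B)={$,b,c}
iter 3: done
  FOLLOW(S)={$,b,c}  FOLLOW(A)={$,b,c}  FOLLOW(B)={$,b,c}

FOLLOW(S) = ["$", "b", "c"]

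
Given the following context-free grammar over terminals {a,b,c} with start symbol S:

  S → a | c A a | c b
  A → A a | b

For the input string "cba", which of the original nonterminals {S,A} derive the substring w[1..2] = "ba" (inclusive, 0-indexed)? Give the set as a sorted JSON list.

CNF form of G:
  S -> T1 T2 | T1 X3 | a
  A -> A T0 | b
  T0 -> a
  T1 -> c
  T2 -> b
  X3 -> A T0

CYK table (by increasing span) (cells [i..j] with 1 ≤ i ≤ j ≤ 2 only):
  cell(1,1) b: {A,T2}  orig:{A}
  cell(2,2) a: {S,T0}  orig:{S}
  cell(1,2) ba: {A,X3}  orig:{A}

Original NTs in T[1,2] deriving "ba": ["A"]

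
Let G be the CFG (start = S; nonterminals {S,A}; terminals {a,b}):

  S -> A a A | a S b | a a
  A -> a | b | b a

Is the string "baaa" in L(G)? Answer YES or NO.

CNF form of G:
  S -> A X2 | T1 T1 | T1 X3
  A -> T0 T1 | a | b
  T0 -> b
  T1 -> a
  X2 -> T1 A
  X3 -> S T0

CYK fill:
  T[0,0] 'b' = {A,T0}  orig:{A}
  T[1,1] 'a' = {A,T1}  orig:{A}
  T[2,2] 'a' = {A,T1}  orig:{A}
  T[3,3] 'a' = {A,T1}  orig:{A}
  T[0,1] 'ba' = {A}
  T[1,2] 'aa' = {S,X2}  orig:{S}
  T[2,3] 'aa' = {S,X2}  orig:{S}
  T[0,2] 'baa' = {S}
  T[1,3] 'aaa' = {S}
  T[0,3] 'baaa' = {S}

S ∈ T[0,3] ⇒ YES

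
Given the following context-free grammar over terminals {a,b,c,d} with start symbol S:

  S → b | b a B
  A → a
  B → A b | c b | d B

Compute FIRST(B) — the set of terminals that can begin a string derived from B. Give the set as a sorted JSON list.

FIRST sets, iterate to fixpoint:
round 1:
  A via A→a: +{a}
  B via B→A b: +{a}
  B via B→c b: +{c}
  B via B→d B: +{d}
  S via S→b: +{b}
  FIRST[S]={b}  FIRST[A]={a}  FIRST[B]={a,c,d}
round 2: done
  FIRST[S]={b}  FIRST[A]={a}  FIRST[B]={a,c,d}

FIRST(B) = ["a", "c", "d"]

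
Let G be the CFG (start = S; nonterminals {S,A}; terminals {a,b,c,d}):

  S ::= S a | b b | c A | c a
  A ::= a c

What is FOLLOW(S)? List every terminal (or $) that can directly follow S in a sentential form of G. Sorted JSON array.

Compute FIRST by fixpoint:
iter 1:
  A via A→a c: +{a}
  S via S→b b: +{b}
  S via S→c A: +{c}
  FIRST[S]={b,c}  FIRST[A]={a}
iter 2: (stable)
  FIRST[S]={b,c}  FIRST[A]={a}

FOLLOW sets:
FOLLOW(S) := {$}
pass 1:
  S→S a: FOLLOW(S) ⊇ FIRST(a) = {a}; new: +{a}
  S→c A: FOLLOW(A) ⊇ FOLLOW(S) ⊇ {$,a}; new: +{$,a}
  FOLLOW(S)={$,a}  FOLLOW(A)={$,a}
pass 2: (stable)
  FOLLOW(S)={$,a}  FOLLOW(A)={$,a}

FOLLOW(S) = ["$", "a"]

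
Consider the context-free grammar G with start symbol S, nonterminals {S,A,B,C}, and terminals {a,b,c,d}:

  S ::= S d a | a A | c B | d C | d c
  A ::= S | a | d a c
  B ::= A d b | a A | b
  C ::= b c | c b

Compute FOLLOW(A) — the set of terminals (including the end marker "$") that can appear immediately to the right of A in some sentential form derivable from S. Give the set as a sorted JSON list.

Compute FIRST by fixpoint:
iter 1:
  A via A→a: +{a}
  A via A→d a c: +{d}
  B via B→A d b: +{a,d}
  B via B→b: +{b}
  C via C→b c: +{b}
  C via C→c b: +{c}
  S via S→a A: +{a}
  S via S→c B: +{c}
  S via S→d C: +{d}
  FIRST(S)={a,c,d}  FIRST(A)={a,d}  FIRST(B)={a,b,d}  FIRST(C)={b,c}
iter 2:
  A via A→S: +{c}
  B via B→A d b: +{c}
  FIRST(S)={a,c,d}  FIRST(A)={a,c,d}  FIRST(B)={a,b,c,d}  FIRST(C)={b,c}
iter 3: done
  FIRST(S)={a,c,d}  FIRST(A)={a,c,d}  FIRST(B)={a,b,c,d}  FIRST(C)={b,c}

FOLLOW sets:
initialize: $ ∈ FOLLOW(S)
pass 1:
  B→A d b: FOLLOW(A) ⊇ FIRST(d) = {d}; new: +{d}
  S→S d a: FOLLOW(S) ⊇ FIRST(d) = {d}; new: +{d}
  S→a A: FOLLOW(A) ⊇ FOLLOW(S) ⊇ {$,d}; new: +{$}
  S→c B: FOLLOW(B) ⊇ FOLLOW(S) ⊇ {$,d}; new: +{$,d}
  S→d C: FOLLOW(C) ⊇ FOLLOW(S) ⊇ {$,d}; new: +{$,d}
  FOLLOW[S]={$,d}  FOLLOW[A]={$,d}  FOLLOW[B]={$,d}  FOLLOW[C]={$,d}
pass 2: — fixpoint
  FOLLOW[S]={$,d}  FOLLOW[A]={$,d}  FOLLOW[B]={$,d}  FOLLOW[C]={$,d}

FOLLOW(A) = ["$", "d"]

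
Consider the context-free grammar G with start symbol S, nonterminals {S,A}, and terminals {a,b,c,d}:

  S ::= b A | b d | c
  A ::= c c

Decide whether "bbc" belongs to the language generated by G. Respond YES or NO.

CNF form of G:
  S -> T1 A | T1 T2 | c
  A -> T0 T0
  T0 -> c
  T1 -> b
  T2 -> d

CYK fill:
  [0..0]={T1}  "b"  orig:{}
  [1..1]={T1}  "b"  orig:{}
  [2..2]={S,T0}  "c"  orig:{S}
  [0..1]=∅  "bb"
  [1..2]=∅  "bc"
  [0..2]=∅  "bbc"

S ∉ T[0,2] ⇒ NO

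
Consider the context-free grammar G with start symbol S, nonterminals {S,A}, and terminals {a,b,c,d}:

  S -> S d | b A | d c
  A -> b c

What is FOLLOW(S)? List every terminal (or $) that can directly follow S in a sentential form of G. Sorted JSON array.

Compute FIRST by fixpoint:
iter 1:
  A via A→b c: +{b}
  S via S→b A: +{b}
  S via S→d c: +{d}
  FIRST[S]={b,d}  FIRST[A]={b}
iter 2: done
  FIRST[S]={b,d}  FIRST[A]={b}

FOLLOW iteration:
seed FOLLOW(S) with $
pass 1:
  S→S d: FOLLOW(S) ⊇ FIRST(d) = {d}; new: +{d}
  S→b A: FOLLOW(A) ⊇ FOLLOW(S) ⊇ {$,d}; new: +{$,d}
  S: {$,d}  A: {$,d}
pass 2: (no change)
  S: {$,d}  A: {$,d}

FOLLOW(S) = ["$", "d"]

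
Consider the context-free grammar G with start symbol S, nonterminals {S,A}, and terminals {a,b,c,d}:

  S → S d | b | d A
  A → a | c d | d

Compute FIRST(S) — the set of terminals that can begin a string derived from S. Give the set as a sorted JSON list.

Compute FIRST by fixpoint:
pass 1:
  A via A→a: +{a}
  A via A→c d: +{c}
  A via A→d: +{d}
  S via S→b: +{b}
  S via S→d A: +{d}
  S: {b,d}  A: {a,c,d}
pass 2: done
  S: {b,d}  A: {a,c,d}

FIRST(S) = ["b", "d"]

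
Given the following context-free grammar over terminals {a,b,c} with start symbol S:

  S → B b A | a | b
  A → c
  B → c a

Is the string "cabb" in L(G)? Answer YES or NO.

Convert to CNF:
  S -> B X3 | a | b
  A -> c
  B -> T0 T1
  T0 -> c
  T1 -> a
  T2 -> b
  X3 -> T2 A

Fill CYK table bottom-up:
  cell(0,0) c: {A,T0}  orig:{A}
  cell(1,1) a: {S,T1}  orig:{S}
  cell(2,2) b: {S,T2}  orig:{S}
  cell(3,3) b: {S,T2}  orig:{S}
  cell(0,1) ca: {B}
  cell(1,2) ab: ∅
  cell(2,3) bb: ∅
  cell(0,2) cab: ∅
  cell(1,3) abb: ∅
  cell(0,3) cabb: ∅

S ∉ T[0,3] ⇒ NO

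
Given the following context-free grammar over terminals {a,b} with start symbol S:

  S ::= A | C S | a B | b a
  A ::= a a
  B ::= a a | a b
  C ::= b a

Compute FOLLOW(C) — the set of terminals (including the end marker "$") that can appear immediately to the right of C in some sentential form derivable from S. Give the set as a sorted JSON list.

FIRST iteration:
iter 1:
  A via A→a a: +{a}
  B via B→a a: +{a}
  C via C→b a: +{b}
  S via S→A: +{a}
  S via S→C S: +{b}
  S: {a,b}  A: {a}  B: {a}  C: {b}
iter 2: done
  S: {a,b}  A: {a}  B: {a}  C: {b}

FOLLOW sets:
seed FOLLOW(S) with $
round 1:
  S→A: FOLLOW(A) ⊇ FOLLOW(S) ⊇ {$}; new: +{$}
  S→C S: FOLLOW(C) ⊇ FIRST(S) = {a,b}; new: +{a,b}
  S→a B: FOLLOW(B) ⊇ FOLLOW(S) ⊇ {$}; new: +{$}
  FOLLOW(S)={$}  FOLLOW(A)={$}  FOLLOW(B)={$}  FOLLOW(C)={a,b}
round 2: done
  FOLLOW(S)={$}  FOLLOW(A)={$}  FOLLOW(B)={$}  FOLLOW(C)={a,b}

FOLLOW(C) = ["a", "b"]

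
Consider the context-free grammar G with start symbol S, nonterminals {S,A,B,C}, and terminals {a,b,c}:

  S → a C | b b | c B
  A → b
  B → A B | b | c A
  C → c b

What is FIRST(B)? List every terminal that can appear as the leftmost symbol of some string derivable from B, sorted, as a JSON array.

FIRST iteration:
round 1:
  A via A→b: +{b}
  B via B→A B: +{b}
  B via B→c A: +{c}
  C via C→c b: +{c}
  S via S→a C: +{a}
  S via S→b b: +{b}
  S via S→c B: +{c}
  S: {a,b,c}  A: {b}  B: {b,c}  C: {c}
round 2: done
  S: {a,b,c}  A: {b}  B: {b,c}  C: {c}

FIRST(B) = ["b", "c"]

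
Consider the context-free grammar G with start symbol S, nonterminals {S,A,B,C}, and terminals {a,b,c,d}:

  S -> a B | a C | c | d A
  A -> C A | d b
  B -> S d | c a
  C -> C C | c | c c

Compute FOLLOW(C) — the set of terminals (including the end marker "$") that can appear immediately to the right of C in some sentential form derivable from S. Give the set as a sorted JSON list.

FIRST sets, iterate to fixpoint:
round 1:
  A via A→d b: +{d}
  B via B→c a: +{c}
  C via C→c: +{c}
  S via S→a B: +{a}
  S via S→c: +{c}
  S via S→d A: +{d}
  FIRST[S]={a,c,d}  FIRST[A]={d}  FIRST[B]={c}  FIRST[C]={c}
round 2:
  A via A→C A: +{c}
  B via B→S d: +{a,d}
  FIRST[S]={a,c,d}  FIRST[A]={c,d}  FIRST[B]={a,c,d}  FIRST[C]={c}
round 3: (no change)
  FIRST[S]={a,c,d}  FIRST[A]={c,d}  FIRST[B]={a,c,d}  FIRST[C]={c}

Compute FOLLOW by fixpoint:
initialize: $ ∈ FOLLOW(S)
round 1:
  A→C A: FOLLOW(C) ⊇ FIRST(A) = {c,d}; new: +{c,d}
  B→S d: FOLLOW(S) ⊇ FIRST(d) = {d}; new: +{d}
  S→a B: FOLLOW(B) ⊇ FOLLOW(S) ⊇ {$,d}; new: +{$,d}
  S→a C: FOLLOW(C) ⊇ FOLLOW(S) ⊇ {$,d}; new: +{$}
  S→d A: FOLLOW(A) ⊇ FOLLOW(S) ⊇ {$,d}; new: +{$,d}
  S: {$,d}  A: {$,d}  B: {$,d}  C: {$,c,d}
round 2: — fixpoint
  S: {$,d}  A: {$,d}  B: {$,d}  C: {$,c,d}

FOLLOW(C) = ["$", "c", "d"]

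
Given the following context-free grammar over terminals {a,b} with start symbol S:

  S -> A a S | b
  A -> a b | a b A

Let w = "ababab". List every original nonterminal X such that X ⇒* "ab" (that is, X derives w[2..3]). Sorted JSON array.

CNF form of G:
  S -> A X3 | b
  A -> T0 T1 | T0 X2
  T0 -> a
  T1 -> b
  X2 -> T1 A
  X3 -> T0 S

Fill CYK table bottom-up — only the sub-triangle for w[2..3]:
  cell(2,2) a: {T0}  orig:{}
  cell(3,3) b: {S,T1}  orig:{S}
  cell(2,3) ab: {A,X3}  orig:{A}

Original NTs in T[2,3] deriving "ab": ["A"]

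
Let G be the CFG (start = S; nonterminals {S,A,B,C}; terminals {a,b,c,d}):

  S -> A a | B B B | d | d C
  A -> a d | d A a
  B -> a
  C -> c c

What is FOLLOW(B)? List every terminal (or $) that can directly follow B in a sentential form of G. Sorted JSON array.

Compute FIRST by fixpoint:
pass 1:
  A via A→a d: +{a}
  A via A→d A a: +{d}
  B via B→a: +{a}
  C via C→c c: +{c}
  S via S→A a: +{a,d}
  FIRST(S)={a,d}  FIRST(A)={a,d}  FIRST(B)={a}  FIRST(C)={c}
pass 2: (stable)
  FIRST(S)={a,d}  FIRST(A)={a,d}  FIRST(B)={a}  FIRST(C)={c}

FOLLOW iteration:
seed FOLLOW(S) with $
[1]
  A→d A a: FOLLOW(A) ⊇ FIRST(a) = {a}; new: +{a}
  S→B B B: FOLLOW(B) ⊇ FIRST(B) = {a}; new: +{a}
  S→B B B: FOLLOW(B) ⊇ FOLLOW(S) ⊇ {$}; new: +{$}
  S→d C: FOLLOW(C) ⊇ FOLLOW(S) ⊇ {$}; new: +{$}
  FOLLOW[S]={$}  FOLLOW[A]={a}  FOLLOW[B]={$,a}  FOLLOW[C]={$}
[2] (no change)
  FOLLOW[S]={$}  FOLLOW[A]={a}  FOLLOW[B]={$,a}  FOLLOW[C]={$}

FOLLOW(B) = ["$", "a"]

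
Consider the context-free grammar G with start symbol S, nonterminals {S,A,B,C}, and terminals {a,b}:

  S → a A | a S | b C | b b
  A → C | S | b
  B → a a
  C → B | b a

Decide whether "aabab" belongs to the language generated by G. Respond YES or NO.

Convert to CNF:
  S -> T0 A | T0 S | T1 C | T1 T1
  A -> T0 A | T0 S | T0 T0 | T1 C | T1 T0 | T1 T1 | b
  B -> T0 T0
  C -> T0 T0 | T1 T0
  T0 -> a
  T1 -> b

Fill CYK table bottom-up:
  T[0,0] 'a' = {T0}  orig:{}
  T[1,1] 'a' = {T0}  orig:{}
  T[2,2] 'b' = {A,T1}  orig:{A}
  T[3,3] 'a' = {T0}  orig:{}
  T[4,4] 'b' = {A,T1}  orig:{A}
  T[0,1] 'aa' = {A,B,C}
  T[1,2] 'ab' = {A,S}
  T[2,3] 'ba' = {A,C}
  T[3,4] 'ab' = {A,S}
  T[0,2] 'aab' = {A,S}
  T[1,3] 'aba' = {A,S}
  T[2,4] 'bab' = ∅
  T[0,3] 'aaba' = {A,S}
  T[1,4] 'abab' = ∅
  T[0,4] 'aabab' = ∅

S ∉ T[0,4] ⇒ NO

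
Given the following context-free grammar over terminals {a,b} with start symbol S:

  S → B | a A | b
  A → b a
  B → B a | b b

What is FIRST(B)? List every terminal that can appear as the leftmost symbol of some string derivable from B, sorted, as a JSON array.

FIRST iteration:
[1]
  A via A→b a: +{b}
  B via B→b b: +{b}
  S via S→B: +{b}
  S via S→a A: +{a}
  FIRST(S)={a,b}  FIRST(A)={b}  FIRST(B)={b}
[2] (stable)
  FIRST(S)={a,b}  FIRST(A)={b}  FIRST(B)={b}

FIRST(B) = ["b"]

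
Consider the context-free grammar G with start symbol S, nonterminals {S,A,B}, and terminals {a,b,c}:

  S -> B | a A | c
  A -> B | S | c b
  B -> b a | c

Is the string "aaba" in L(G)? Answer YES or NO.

Convert to CNF:
  S -> T0 A | T1 T0 | c
  A -> T0 A | T1 T0 | T2 T1 | c
  B -> T1 T0 | c
  T0 -> a
  T1 -> b
  T2 -> c

CYK fill:
  [0..0]={T0}  "a"  orig:{}
  [1..1]={T0}  "a"  orig:{}
  [2..2]={T1}  "b"  orig:{}
  [3..3]={T0}  "a"  orig:{}
  [0..1]=∅  "aa"
  [1..2]=∅  "ab"
  [2..3]={A,B,S}  "ba"
  [0..2]=∅  "aab"
  [1..3]={A,S}  "aba"
  [0..3]={A,S}  "aaba"

S ∈ T[0,3] ⇒ YES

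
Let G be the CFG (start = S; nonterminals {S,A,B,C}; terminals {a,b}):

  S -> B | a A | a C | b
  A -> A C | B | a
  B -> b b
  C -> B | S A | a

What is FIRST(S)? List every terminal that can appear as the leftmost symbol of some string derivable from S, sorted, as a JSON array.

FIRST sets, iterate to fixpoint:
[1]
  A via A→a: +{a}
  B via B→b b: +{b}
  C via C→B: +{b}
  C via C→a: +{a}
  S via S→B: +{b}
  S via S→a A: +{a}
  S: {a,b}  A: {a}  B: {b}  C: {a,b}
[2]
  A via A→B: +{b}
  S: {a,b}  A: {a,b}  B: {b}  C: {a,b}
[3] (stable)
  S: {a,b}  A: {a,b}  B: {b}  C: {a,b}

FIRST(S) = ["a", "b"]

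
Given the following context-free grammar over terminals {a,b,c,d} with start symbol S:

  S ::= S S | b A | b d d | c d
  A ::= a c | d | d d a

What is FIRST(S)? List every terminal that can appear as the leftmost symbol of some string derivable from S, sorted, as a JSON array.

FIRST sets, iterate to fixpoint:
pass 1:
  A via A→a c: +{a}
  A via A→d: +{d}
  S via S→b A: +{b}
  S via S→c d: +{c}
  FIRST(S)={b,c}  FIRST(A)={a,d}
pass 2: done
  FIRST(S)={b,c}  FIRST(A)={a,d}

FIRST(S) = ["b", "c"]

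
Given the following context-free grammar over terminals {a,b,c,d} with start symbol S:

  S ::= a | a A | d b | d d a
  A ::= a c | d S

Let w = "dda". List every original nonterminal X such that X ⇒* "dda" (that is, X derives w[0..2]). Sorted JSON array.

CNF form of G:
  S -> T0 A | T2 T3 | T2 X4 | a
  A -> T0 T1 | T2 S
  T0 -> a
  T1 -> c
  T2 -> d
  T3 -> b
  X4 -> T2 T0

CYK table (by increasing span) — only the sub-triangle for w[0..2]:
  T[0,0] 'd' = {T2}  orig:{}
  T[1,1] 'd' = {T2}  orig:{}
  T[2,2] 'a' = {S,T0}  orig:{S}
  T[0,1] 'dd' = ∅
  T[1,2] 'da' = {A,X4}  orig:{A}
  T[0,2] 'dda' = {S}

Original NTs in T[0,2] deriving "dda": ["S"]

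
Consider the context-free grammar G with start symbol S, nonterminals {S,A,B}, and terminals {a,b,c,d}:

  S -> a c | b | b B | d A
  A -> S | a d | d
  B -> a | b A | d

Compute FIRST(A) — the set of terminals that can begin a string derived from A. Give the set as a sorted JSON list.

FIRST iteration:
[1]
  A via A→a d: +{a}
  A via A→d: +{d}
  B via B→a: +{a}
  B via B→b A: +{b}
  B via B→d: +{d}
  S via S→a c: +{a}
  S via S→b: +{b}
  S via S→d A: +{d}
  S: {a,b,d}  A: {a,d}  B: {a,b,d}
[2]
  A via A→S: +{b}
  S: {a,b,d}  A: {a,b,d}  B: {a,b,d}
[3] (stable)
  S: {a,b,d}  A: {a,b,d}  B: {a,b,d}

FIRST(A) = ["a", "b", "d"]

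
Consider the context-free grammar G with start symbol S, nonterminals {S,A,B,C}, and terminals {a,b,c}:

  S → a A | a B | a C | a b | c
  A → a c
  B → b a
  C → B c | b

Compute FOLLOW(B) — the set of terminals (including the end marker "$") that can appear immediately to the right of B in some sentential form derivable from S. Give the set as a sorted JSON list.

FIRST iteration:
round 1:
  A via A→a c: +{a}
  B via B→b a: +{b}
  C via C→B c: +{b}
  S via S→a A: +{a}
  S via S→c: +{c}
  FIRST[S]={a,c}  FIRST[A]={a}  FIRST[B]={b}  FIRST[C]={b}
round 2: (no change)
  FIRST[S]={a,c}  FIRST[A]={a}  FIRST[B]={b}  FIRST[C]={b}

Compute FOLLOW by fixpoint:
FOLLOW(S) := {$}
[1]
  C→B c: FOLLOW(B) ⊇ FIRST(c) = {c}; new: +{c}
  S→a A: FOLLOW(A) ⊇ FOLLOW(S) ⊇ {$}; new: +{$}
  S→a B: FOLLOW(B) ⊇ FOLLOW(S) ⊇ {$}; new: +{$}
  S→a C: FOLLOW(C) ⊇ FOLLOW(S) ⊇ {$}; new: +{$}
  FOLLOW[S]={$}  FOLLOW[A]={$}  FOLLOW[B]={$,c}  FOLLOW[C]={$}
[2] (no change)
  FOLLOW[S]={$}  FOLLOW[A]={$}  FOLLOW[B]={$,c}  FOLLOW[C]={$}

FOLLOW(B) = ["$", "c"]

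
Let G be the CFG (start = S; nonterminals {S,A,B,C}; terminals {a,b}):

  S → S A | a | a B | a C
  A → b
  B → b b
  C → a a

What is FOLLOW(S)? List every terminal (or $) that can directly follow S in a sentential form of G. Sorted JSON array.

FIRST iteration:
round 1:
  A via A→b: +{b}
  B via B→b b: +{b}
  C via C→a a: +{a}
  S via S→a: +{a}
  S: {a}  A: {b}  B: {b}  C: {a}
round 2: (stable)
  S: {a}  A: {b}  B: {b}  C: {a}

FOLLOW iteration:
FOLLOW(S) := {$}
round 1:
  S→S A: FOLLOW(S) ⊇ FIRST(A) = {b}; new: +{b}
  S→S A: FOLLOW(A) ⊇ FOLLOW(S) ⊇ {$,b}; new: +{$,b}
  S→a B: FOLLOW(B) ⊇ FOLLOW(S) ⊇ {$,b}; new: +{$,b}
  S→a C: FOLLOW(C) ⊇ FOLLOW(S) ⊇ {$,b}; new: +{$,b}
  S: {$,b}  A: {$,b}  B: {$,b}  C: {$,b}
round 2: (stable)
  S: {$,b}  A: {$,b}  B: {$,b}  C: {$,b}

FOLLOW(S) = ["$", "b"]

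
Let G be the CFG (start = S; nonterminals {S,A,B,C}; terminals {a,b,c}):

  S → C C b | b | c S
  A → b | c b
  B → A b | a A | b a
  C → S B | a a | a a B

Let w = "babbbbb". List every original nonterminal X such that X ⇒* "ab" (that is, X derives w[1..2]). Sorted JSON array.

CNF form of G:
  S -> C X4 | T0 S | b
  A -> T0 T1 | b
  B -> A T1 | T1 T2 | T2 A
  C -> S B | T2 T2 | T2 X3
  T0 -> c
  T1 -> b
  T2 -> a
  X3 -> T2 B
  X4 -> C T1

CYK table (by increasing span), restricted to cells inside w[1..2]:
  [1..1]={T2}  "a"  orig:{}
  [2..2]={A,S,T1}  "b"  orig:{A,S}
  [1..2]={B}  "ab"

Original NTs in T[1,2] deriving "ab": ["B"]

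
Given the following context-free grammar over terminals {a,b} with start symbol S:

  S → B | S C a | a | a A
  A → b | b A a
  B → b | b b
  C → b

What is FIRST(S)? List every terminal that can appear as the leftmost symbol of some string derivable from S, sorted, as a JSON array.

FIRST sets, iterate to fixpoint:
iter 1:
  A via A→b: +{b}
  B via B→b: +{b}
  C via C→b: +{b}
  S via S→B: +{b}
  S via S→a: +{a}
  FIRST(S)={a,b}  FIRST(A)={b}  FIRST(B)={b}  FIRST(C)={b}
iter 2: done
  FIRST(S)={a,b}  FIRST(A)={b}  FIRST(B)={b}  FIRST(C)={b}

FIRST(S) = ["a", "b"]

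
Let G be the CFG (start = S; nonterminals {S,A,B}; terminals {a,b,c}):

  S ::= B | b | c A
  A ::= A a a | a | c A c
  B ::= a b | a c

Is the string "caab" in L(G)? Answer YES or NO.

Convert to CNF:
  S -> T0 T1 | T0 T2 | T1 A | b
  A -> A X3 | T1 X4 | a
  B -> T0 T1 | T0 T2
  T0 -> a
  T1 -> c
  T2 -> b
  X3 -> T0 T0
  X4 -> A T1

Fill CYK table bottom-up:
  cell(0,0) c: {T1}  orig:{}
  cell(1,1) a: {A,T0}  orig:{A}
  cell(2,2) a: {A,T0}  orig:{A}
  cell(3,3) b: {S,T2}  orig:{S}
  cell(0,1) ca: {S}
  cell(1,2) aa: {X3}  orig:{}
  cell(2,3) ab: {B,S}
  cell(0,2) caa: ∅
  cell(1,3) aab: ∅
  cell(0,3) caab: ∅

S ∉ T[0,3] ⇒ NO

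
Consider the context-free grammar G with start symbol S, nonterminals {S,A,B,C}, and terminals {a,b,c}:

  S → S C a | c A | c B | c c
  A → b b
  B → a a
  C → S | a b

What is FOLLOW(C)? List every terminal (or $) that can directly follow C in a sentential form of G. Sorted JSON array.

Compute FIRST by fixpoint:
[1]
  A via A→b b: +{b}
  B via B→a a: +{a}
  C via C→a b: +{a}
  S via S→c A: +{c}
  FIRST[S]={c}  FIRST[A]={b}  FIRST[B]={a}  FIRST[C]={a}
[2]
  C via C→S: +{c}
  FIRST[S]={c}  FIRST[A]={b}  FIRST[B]={a}  FIRST[C]={a,c}
[3] done
  FIRST[S]={c}  FIRST[A]={b}  FIRST[B]={a}  FIRST[C]={a,c}

FOLLOW iteration:
FOLLOW(S) := {$}
pass 1:
  S→S C a: FOLLOW(S) ⊇ FIRST(C) = {a,c}; new: +{a,c}
  S→S C a: FOLLOW(C) ⊇ FIRST(a) = {a}; new: +{a}
  S→c A: FOLLOW(A) ⊇ FOLLOW(S) ⊇ {$,a,c}; new: +{$,a,c}
  S→c B: FOLLOW(B) ⊇ FOLLOW(S) ⊇ {$,a,c}; new: +{$,a,c}
  FOLLOW(S)={$,a,c}  FOLLOW(A)={$,a,c}  FOLLOW(B)={$,a,c}  FOLLOW(C)={a}
pass 2: (stable)
  FOLLOW(S)={$,a,c}  FOLLOW(A)={$,a,c}  FOLLOW(B)={$,a,c}  FOLLOW(C)={a}

FOLLOW(C) = ["a"]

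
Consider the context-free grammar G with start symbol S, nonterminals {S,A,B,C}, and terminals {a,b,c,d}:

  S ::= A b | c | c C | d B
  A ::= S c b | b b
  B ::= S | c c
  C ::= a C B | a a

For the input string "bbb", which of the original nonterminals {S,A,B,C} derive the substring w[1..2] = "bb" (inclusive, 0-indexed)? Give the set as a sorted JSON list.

Convert to CNF:
  S -> A T1 | T0 C | T2 B | c
  A -> S X4 | T1 T1
  B -> A T1 | T0 C | T0 T0 | T2 B | c
  C -> T3 T3 | T3 X5
  T0 -> c
  T1 -> b
  T2 -> d
  T3 -> a
  X4 -> T0 T1
  X5 -> C B

CYK table (by increasing span), restricted to cells inside w[1..2]:
  [1..1]={T1}  "b"  orig:{}
  [2..2]={T1}  "b"  orig:{}
  [1..2]={A}  "bb"

Original NTs in T[1,2] deriving "bb": ["A"]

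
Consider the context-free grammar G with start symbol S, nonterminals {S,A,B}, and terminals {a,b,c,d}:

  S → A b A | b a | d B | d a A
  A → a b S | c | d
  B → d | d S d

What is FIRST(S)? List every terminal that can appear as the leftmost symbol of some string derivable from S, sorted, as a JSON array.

Compute FIRST by fixpoint:
[1]
  A via A→a b S: +{a}
  A via A→c: +{c}
  A via A→d: +{d}
  B via B→d: +{d}
  S via S→A b A: +{a,c,d}
  S via S→b a: +{b}
  S: {a,b,c,d}  A: {a,c,d}  B: {d}
[2] — fixpoint
  S: {a,b,c,d}  A: {a,c,d}  B: {d}

FIRST(S) = ["a", "b", "c", "d"]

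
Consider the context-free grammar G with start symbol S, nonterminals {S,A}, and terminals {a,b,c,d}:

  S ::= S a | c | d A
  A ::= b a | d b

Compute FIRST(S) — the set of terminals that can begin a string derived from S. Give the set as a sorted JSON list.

FIRST iteration:
iter 1:
  A via A→b a: +{b}
  A via A→d b: +{d}
  S via S→c: +{c}
  S via S→d A: +{d}
  FIRST[S]={c,d}  FIRST[A]={b,d}
iter 2: (no change)
  FIRST[S]={c,d}  FIRST[A]={b,d}

FIRST(S) = ["c", "d"]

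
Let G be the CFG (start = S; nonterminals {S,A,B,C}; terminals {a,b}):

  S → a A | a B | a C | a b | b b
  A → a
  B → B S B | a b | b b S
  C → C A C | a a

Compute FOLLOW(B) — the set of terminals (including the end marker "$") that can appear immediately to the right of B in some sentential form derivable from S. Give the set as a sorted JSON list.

FIRST iteration:
[1]
  A via A→a: +{a}
  B via B→a b: +{a}
  B via B→b b S: +{b}
  C via C→a a: +{a}
  S via S→a A: +{a}
  S via S→b b: +{b}
  S: {a,b}  A: {a}  B: {a,b}  C: {a}
[2] (no change)
  S: {a,b}  A: {a}  B: {a,b}  C: {a}

FOLLOW sets:
initialize: $ ∈ FOLLOW(S)
iter 1:
  B→B S B: FOLLOW(B) ⊇ FIRST(S) = {a,b}; new: +{a,b}
  B→B S B: FOLLOW(S) ⊇ FIRST(B) = {a,b}; new: +{a,b}
  C→C A C: FOLLOW(C) ⊇ FIRST(A) = {a}; new: +{a}
  C→C A C: FOLLOW(A) ⊇ FIRST(C) = {a}; new: +{a}
  S→a A: FOLLOW(A) ⊇ FOLLOW(S) ⊇ {$,a,b}; new: +{$,b}
  S→a B: FOLLOW(B) ⊇ FOLLOW(S) ⊇ {$,a,b}; new: +{$}
  S→a C: FOLLOW(C) ⊇ FOLLOW(S) ⊇ {$,a,b}; new: +{$,b}
  FOLLOW(S)={$,a,b}  FOLLOW(A)={$,a,b}  FOLLOW(B)={$,a,b}  FOLLOW(C)={$,a,b}
iter 2: (no change)
  FOLLOW(S)={$,a,b}  FOLLOW(A)={$,a,b}  FOLLOW(B)={$,a,b}  FOLLOW(C)={$,a,b}

FOLLOW(B) = ["$", "a", "b"]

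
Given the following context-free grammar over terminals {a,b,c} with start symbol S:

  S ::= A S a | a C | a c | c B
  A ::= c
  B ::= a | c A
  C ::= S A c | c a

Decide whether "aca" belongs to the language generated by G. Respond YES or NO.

CNF form of G:
  S -> A X3 | T0 B | T1 C | T1 T0
  A -> c
  B -> T0 A | a
  C -> S X2 | T0 T1
  T0 -> c
  T1 -> a
  X2 -> A T0
  X3 -> S T1

Fill CYK table bottom-up:
  T[0,0] 'a' = {B,T1}  orig:{B}
  T[1,1] 'c' = {A,T0}  orig:{A}
  T[2,2] 'a' = {B,T1}  orig:{B}
  T[0,1] 'ac' = {S}
  T[1,2] 'ca' = {C,S}
  T[0,2] 'aca' = {S,X3}  orig:{S}

S ∈ T[0,2] ⇒ YES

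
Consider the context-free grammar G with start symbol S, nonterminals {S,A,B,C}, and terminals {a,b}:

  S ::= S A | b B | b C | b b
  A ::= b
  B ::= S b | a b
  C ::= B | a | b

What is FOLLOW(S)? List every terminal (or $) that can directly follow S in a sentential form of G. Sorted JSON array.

FIRST sets, iterate to fixpoint:
pass 1:
  A via A→b: +{b}
  B via B→a b: +{a}
  C via C→B: +{a}
  C via C→b: +{b}
  S via S→b B: +{b}
  FIRST[S]={b}  FIRST[A]={b}  FIRST[B]={a}  FIRST[C]={a,b}
pass 2:
  B via B→S b: +{b}
  FIRST[S]={b}  FIRST[A]={b}  FIRST[B]={a,b}  FIRST[C]={a,b}
pass 3: — fixpoint
  FIRST[S]={b}  FIRST[A]={b}  FIRST[B]={a,b}  FIRST[C]={a,b}

Compute FOLLOW by fixpoint:
initialize: $ ∈ FOLLOW(S)
iter 1:
  B→S b: FOLLOW(S) ⊇ FIRST(b) = {b}; new: +{b}
  S→S A: FOLLOW(A) ⊇ FOLLOW(S) ⊇ {$,b}; new: +{$,b}
  S→b B: FOLLOW(B) ⊇ FOLLOW(S) ⊇ {$,b}; new: +{$,b}
  S→b C: FOLLOW(C) ⊇ FOLLOW(S) ⊇ {$,b}; new: +{$,b}
  FOLLOW(S)={$,b}  FOLLOW(A)={$,b}  FOLLOW(B)={$,b}  FOLLOW(C)={$,b}
iter 2: (no change)
  FOLLOW(S)={$,b}  FOLLOW(A)={$,b}  FOLLOW(B)={$,b}  FOLLOW(C)={$,b}

FOLLOW(S) = ["$", "b"]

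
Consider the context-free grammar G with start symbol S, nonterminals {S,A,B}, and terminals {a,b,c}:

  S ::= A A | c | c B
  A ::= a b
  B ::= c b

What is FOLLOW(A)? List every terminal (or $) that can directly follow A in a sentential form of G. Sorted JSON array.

FIRST sets, iterate to fixpoint:
[1]
  A via A→a b: +{a}
  B via B→c b: +{c}
  S via S→A A: +{a}
  S via S→c: +{c}
  FIRST[S]={a,c}  FIRST[A]={a}  FIRST[B]={c}
[2] — fixpoint
  FIRST[S]={a,c}  FIRST[A]={a}  FIRST[B]={c}

FOLLOW iteration:
seed FOLLOW(S) with $
[1]
  S→A A: FOLLOW(A) ⊇ FIRST(A) = {a}; new: +{a}
  S→A A: FOLLOW(A) ⊇ FOLLOW(S) ⊇ {$}; new: +{$}
  S→c B: FOLLOW(B) ⊇ FOLLOW(S) ⊇ {$}; new: +{$}
  FOLLOW(S)={$}  FOLLOW(A)={$,a}  FOLLOW(B)={$}
[2] done
  FOLLOW(S)={$}  FOLLOW(A)={$,a}  FOLLOW(B)={$}

FOLLOW(A) = ["$", "a"]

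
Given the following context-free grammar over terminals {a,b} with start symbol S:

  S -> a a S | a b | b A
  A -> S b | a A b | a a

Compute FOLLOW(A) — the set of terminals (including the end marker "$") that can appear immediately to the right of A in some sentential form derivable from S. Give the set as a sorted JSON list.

FIRST sets, iterate to fixpoint:
pass 1:
  A via A→a A b: +{a}
  S via S→a a S: +{a}
  S via S→b A: +{b}
  FIRST[S]={a,b}  FIRST[A]={a}
pass 2:
  A via A→S b: +{b}
  FIRST[S]={a,b}  FIRST[A]={a,b}
pass 3: — fixpoint
  FIRST[S]={a,b}  FIRST[A]={a,b}

Compute FOLLOW by fixpoint:
seed FOLLOW(S) with $
round 1:
  A→S b: FOLLOW(S) ⊇ FIRST(b) = {b}; new: +{b}
  A→a A b: FOLLOW(A) ⊇ FIRST(b) = {b}; new: +{b}
  S→b A: FOLLOW(A) ⊇ FOLLOW(S) ⊇ {$,b}; new: +{$}
  S: {$,b}  A: {$,b}
round 2: (no change)
  S: {$,b}  A: {$,b}

FOLLOW(A) = ["$", "b"]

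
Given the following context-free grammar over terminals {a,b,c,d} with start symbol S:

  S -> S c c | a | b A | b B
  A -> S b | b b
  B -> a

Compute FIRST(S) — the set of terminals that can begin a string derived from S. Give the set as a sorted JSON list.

FIRST iteration:
round 1:
  A via A→b b: +{b}
  B via B→a: +{a}
  S via S→a: +{a}
  S via S→b A: +{b}
  FIRST(S)={a,b}  FIRST(A)={b}  FIRST(B)={a}
round 2:
  A via A→S b: +{a}
  FIRST(S)={a,b}  FIRST(A)={a,b}  FIRST(B)={a}
round 3: (no change)
  FIRST(S)={a,b}  FIRST(A)={a,b}  FIRST(B)={a}

FIRST(S) = ["a", "b"]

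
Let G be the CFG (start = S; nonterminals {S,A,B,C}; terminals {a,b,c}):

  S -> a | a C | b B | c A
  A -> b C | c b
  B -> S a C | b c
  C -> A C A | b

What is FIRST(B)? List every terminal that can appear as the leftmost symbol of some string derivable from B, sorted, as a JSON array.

FIRST iteration:
[1]
  A via A→b C: +{b}
  A via A→c b: +{c}
  B via B→b c: +{b}
  C via C→A C A: +{b,c}
  S via S→a: +{a}
  S via S→b B: +{b}
  S via S→c A: +{c}
  FIRST[S]={a,b,c}  FIRST[A]={b,c}  FIRST[B]={b}  FIRST[C]={b,c}
[2]
  B via B→S a C: +{a,c}
  FIRST[S]={a,b,c}  FIRST[A]={b,c}  FIRST[B]={a,b,c}  FIRST[C]={b,c}
[3] — fixpoint
  FIRST[S]={a,b,c}  FIRST[A]={b,c}  FIRST[B]={a,b,c}  FIRST[C]={b,c}

FIRST(B) = ["a", "b", "c"]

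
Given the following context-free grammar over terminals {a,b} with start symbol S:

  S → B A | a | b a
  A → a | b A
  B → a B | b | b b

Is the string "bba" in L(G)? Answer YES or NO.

Convert to CNF:
  S -> B A | T0 T1 | a
  A -> T0 A | a
  B -> T0 T0 | T1 B | b
  T0 -> b
  T1 -> a

Fill CYK table bottom-up:
  cell(0,0) b: {B,T0}  orig:{B}
  cell(1,1) b: {B,T0}  orig:{B}
  cell(2,2) a: {A,S,T1}  orig:{A,S}
  cell(0,1) bb: {B}
  cell(1,2) ba: {A,S}
  cell(0,2) bba: {A,S}

S ∈ T[0,2] ⇒ YES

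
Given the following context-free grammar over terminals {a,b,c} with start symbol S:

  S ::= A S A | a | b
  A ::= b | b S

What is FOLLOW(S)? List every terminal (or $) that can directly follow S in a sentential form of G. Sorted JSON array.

FIRST sets, iterate to fixpoint:
iter 1:
  A via A→b: +{b}
  S via S→A S A: +{b}
  S via S→a: +{a}
  FIRST[S]={a,b}  FIRST[A]={b}
iter 2: — fixpoint
  FIRST[S]={a,b}  FIRST[A]={b}

Compute FOLLOW by fixpoint:
FOLLOW(S) := {$}
pass 1:
  S→A S A: FOLLOW(A) ⊇ FIRST(S) = {a,b}; new: +{a,b}
  S→A S A: FOLLOW(S) ⊇ FIRST(A) = {b}; new: +{b}
  S→A S A: FOLLOW(A) ⊇ FOLLOW(S) ⊇ {$,b}; new: +{$}
  FOLLOW[S]={$,b}  FOLLOW[A]={$,a,b}
pass 2:
  A→b S: FOLLOW(S) ⊇ FOLLOW(A) ⊇ {$,a,b}; new: +{a}
  FOLLOW[S]={$,a,b}  FOLLOW[A]={$,a,b}
pass 3: — fixpoint
  FOLLOW[S]={$,a,b}  FOLLOW[A]={$,a,b}

FOLLOW(S) = ["$", "a", "b"]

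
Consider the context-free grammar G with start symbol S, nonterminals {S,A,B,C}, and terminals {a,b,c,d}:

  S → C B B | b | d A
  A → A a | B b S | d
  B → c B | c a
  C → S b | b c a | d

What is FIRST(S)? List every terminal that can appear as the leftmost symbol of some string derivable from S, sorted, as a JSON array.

FIRST sets, iterate to fixpoint:
[1]
  A via A→d: +{d}
  B via B→c B: +{c}
  C via C→b c a: +{b}
  C via C→d: +{d}
  S via S→C B B: +{b,d}
  FIRST[S]={b,d}  FIRST[A]={d}  FIRST[B]={c}  FIRST[C]={b,d}
[2]
  A via A→B b S: +{c}
  FIRST[S]={b,d}  FIRST[A]={c,d}  FIRST[B]={c}  FIRST[C]={b,d}
[3] (stable)
  FIRST[S]={b,d}  FIRST[A]={c,d}  FIRST[B]={c}  FIRST[C]={b,d}

FIRST(S) = ["b", "d"]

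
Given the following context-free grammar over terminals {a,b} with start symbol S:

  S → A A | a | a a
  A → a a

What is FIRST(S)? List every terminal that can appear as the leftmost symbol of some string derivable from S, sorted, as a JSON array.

FIRST sets, iterate to fixpoint:
[1]
  A via A→a a: +{a}
  S via S→A A: +{a}
  S: {a}  A: {a}
[2] — fixpoint
  S: {a}  A: {a}

FIRST(S) = ["a"]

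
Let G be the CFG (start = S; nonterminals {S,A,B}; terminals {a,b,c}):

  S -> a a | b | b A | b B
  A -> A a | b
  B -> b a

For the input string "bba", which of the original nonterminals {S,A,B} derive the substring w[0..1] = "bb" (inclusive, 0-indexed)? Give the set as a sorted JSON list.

Convert to CNF:
  S -> T0 T0 | T1 A | T1 B | b
  A -> A T0 | b
  B -> T1 T0
  T0 -> a
  T1 -> b

CYK table (by increasing span) — only the sub-triangle for w[0..1]:
  T[0,0] 'b' = {A,S,T1}  orig:{A,S}
  T[1,1] 'b' = {A,S,T1}  orig:{A,S}
  T[0,1] 'bb' = {S}

Original NTs in T[0,1] deriving "bb": ["S"]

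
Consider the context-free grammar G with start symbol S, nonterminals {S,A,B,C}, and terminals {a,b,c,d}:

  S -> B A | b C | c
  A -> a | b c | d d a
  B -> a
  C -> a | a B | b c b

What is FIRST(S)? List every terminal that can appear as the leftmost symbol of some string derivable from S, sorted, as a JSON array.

FIRST iteration:
[1]
  A via A→a: +{a}
  A via A→b c: +{b}
  A via A→d d a: +{d}
  B via B→a: +{a}
  C via C→a: +{a}
  C via C→b c b: +{b}
  S via S→B A: +{a}
  S via S→b C: +{b}
  S via S→c: +{c}
  FIRST[S]={a,b,c}  FIRST[A]={a,b,d}  FIRST[B]={a}  FIRST[C]={a,b}
[2] (stable)
  FIRST[S]={a,b,c}  FIRST[A]={a,b,d}  FIRST[B]={a}  FIRST[C]={a,b}

FIRST(S) = ["a", "b", "c"]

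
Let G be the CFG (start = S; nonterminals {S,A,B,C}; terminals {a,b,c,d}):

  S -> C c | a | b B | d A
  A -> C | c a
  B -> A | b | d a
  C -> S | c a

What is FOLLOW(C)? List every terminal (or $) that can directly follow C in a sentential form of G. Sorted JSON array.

FIRST sets, iterate to fixpoint:
[1]
  A via A→c a: +{c}
  B via B→A: +{c}
  B via B→b: +{b}
  B via B→d a: +{d}
  C via C→c a: +{c}
  S via S→C c: +{c}
  S via S→a: +{a}
  S via S→b B: +{b}
  S via S→d A: +{d}
  FIRST(S)={a,b,c,d}  FIRST(A)={c}  FIRST(B)={b,c,d}  FIRST(C)={c}
[2]
  C via C→S: +{a,b,d}
  FIRST(S)={a,b,c,d}  FIRST(A)={c}  FIRST(B)={b,c,d}  FIRST(C)={a,b,c,d}
[3]
  A via A→C: +{a,b,d}
  B via B→A: +{a}
  FIRST(S)={a,b,c,d}  FIRST(A)={a,b,c,d}  FIRST(B)={a,b,c,d}  FIRST(C)={a,b,c,d}
[4] (no change)
  FIRST(S)={a,b,c,d}  FIRST(A)={a,b,c,d}  FIRST(B)={a,b,c,d}  FIRST(C)={a,b,c,d}

FOLLOW iteration:
initialize: $ ∈ FOLLOW(S)
pass 1:
  S→C c: FOLLOW(C) ⊇ FIRST(c) = {c}; new: +{c}
  S→b B: FOLLOW(B) ⊇ FOLLOW(S) ⊇ {$}; new: +{$}
  S→d A: FOLLOW(A) ⊇ FOLLOW(S) ⊇ {$}; new: +{$}
  S: {$}  A: {$}  B: {$}  C: {c}
pass 2:
  A→C: FOLLOW(C) ⊇ FOLLOW(A) ⊇ {$}; new: +{$}
  C→S: FOLLOW(S) ⊇ FOLLOW(C) ⊇ {$,c}; new: +{c}
  S→b B: FOLLOW(B) ⊇ FOLLOW(S) ⊇ {$,c}; new: +{c}
  S→d A: FOLLOW(A) ⊇ FOLLOW(S) ⊇ {$,c}; new: +{c}
  S: {$,c}  A: {$,c}  B: {$,c}  C: {$,c}
pass 3: (stable)
  S: {$,c}  A: {$,c}  B: {$,c}  C: {$,c}

FOLLOW(C) = ["$", "c"]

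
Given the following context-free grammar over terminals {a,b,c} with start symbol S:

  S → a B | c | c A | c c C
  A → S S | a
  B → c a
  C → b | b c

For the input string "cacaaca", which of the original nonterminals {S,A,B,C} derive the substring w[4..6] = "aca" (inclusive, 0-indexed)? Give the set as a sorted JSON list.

Convert to CNF:
  S -> T0 A | T0 X3 | T1 B | c
  A -> S S | a
  B -> T0 T1
  C -> T2 T0 | b
  T0 -> c
  T1 -> a
  T2 -> b
  X3 -> T0 C

Fill CYK table bottom-up — only the sub-triangle for w[4..6]:
  [4..4]={A,T1}  "a"  orig:{A}
  [5..5]={S,T0}  "c"  orig:{S}
  [6..6]={A,T1}  "a"  orig:{A}
  [4..5]=∅  "ac"
  [5..6]={B,S}  "ca"
  [4..6]={S}  "aca"

Original NTs in T[4,6] deriving "aca": ["S"]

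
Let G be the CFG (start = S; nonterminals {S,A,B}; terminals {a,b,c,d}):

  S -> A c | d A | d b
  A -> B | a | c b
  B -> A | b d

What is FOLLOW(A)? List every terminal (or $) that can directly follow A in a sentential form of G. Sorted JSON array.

FIRST sets, iterate to fixpoint:
iter 1:
  A via A→a: +{a}
  A via A→c b: +{c}
  B via B→A: +{a,c}
  B via B→b d: +{b}
  S via S→A c: +{a,c}
  S via S→d A: +{d}
  FIRST(S)={a,c,d}  FIRST(A)={a,c}  FIRST(B)={a,b,c}
iter 2:
  A via A→B: +{b}
  S via S→A c: +{b}
  FIRST(S)={a,b,c,d}  FIRST(A)={a,b,c}  FIRST(B)={a,b,c}
iter 3: (no change)
  FIRST(S)={a,b,c,d}  FIRST(A)={a,b,c}  FIRST(B)={a,b,c}

FOLLOW sets:
FOLLOW(S) := {$}
[1]
  S→A c: FOLLOW(A) ⊇ FIRST(c) = {c}; new: +{c}
  S→d A: FOLLOW(A) ⊇ FOLLOW(S) ⊇ {$}; new: +{$}
  S: {$}  A: {$,c}  B: {}
[2]
  A→B: FOLLOW(B) ⊇ FOLLOW(A) ⊇ {$,c}; new: +{$,c}
  S: {$}  A: {$,c}  B: {$,c}
[3] — fixpoint
  S: {$}  A: {$,c}  B: {$,c}

FOLLOW(A) = ["$", "c"]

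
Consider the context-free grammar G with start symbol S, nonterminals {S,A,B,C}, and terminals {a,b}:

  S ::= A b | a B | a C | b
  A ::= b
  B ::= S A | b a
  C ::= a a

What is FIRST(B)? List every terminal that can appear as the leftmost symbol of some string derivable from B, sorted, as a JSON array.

Compute FIRST by fixpoint:
[1]
  A via A→b: +{b}
  B via B→b a: +{b}
  C via C→a a: +{a}
  S via S→A b: +{b}
  S via S→a B: +{a}
  S: {a,b}  A: {b}  B: {b}  C: {a}
[2]
  B via B→S A: +{a}
  S: {a,b}  A: {b}  B: {a,b}  C: {a}
[3] done
  S: {a,b}  A: {b}  B: {a,b}  C: {a}

FIRST(B) = ["a", "b"]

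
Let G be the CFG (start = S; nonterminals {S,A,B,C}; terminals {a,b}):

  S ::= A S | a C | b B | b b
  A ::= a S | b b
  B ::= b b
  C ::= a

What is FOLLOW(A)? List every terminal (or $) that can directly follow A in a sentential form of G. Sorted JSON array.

FIRST sets, iterate to fixpoint:
pass 1:
  A via A→a S: +{a}
  A via A→b b: +{b}
  B via B→b b: +{b}
  C via C→a: +{a}
  S via S→A S: +{a,b}
  S: {a,b}  A: {a,b}  B: {b}  C: {a}
pass 2: done
  S: {a,b}  A: {a,b}  B: {b}  C: {a}

Compute FOLLOW by fixpoint:
FOLLOW(S) := {$}
[1]
  S→A S: FOLLOW(A) ⊇ FIRST(S) = {a,b}; new: +{a,b}
  S→a C: FOLLOW(C) ⊇ FOLLOW(S) ⊇ {$}; new: +{$}
  S→b B: FOLLOW(B) ⊇ FOLLOW(S) ⊇ {$}; new: +{$}
  FOLLOW(S)={$}  FOLLOW(A)={a,b}  FOLLOW(B)={$}  FOLLOW(C)={$}
[2]
  A→a S: FOLLOW(S) ⊇ FOLLOW(A) ⊇ {a,b}; new: +{a,b}
  S→a C: FOLLOW(C) ⊇ FOLLOW(S) ⊇ {$,a,b}; new: +{a,b}
  S→b B: FOLLOW(B) ⊇ FOLLOW(S) ⊇ {$,a,b}; new: +{a,b}
  FOLLOW(S)={$,a,b}  FOLLOW(A)={a,b}  FOLLOW(B)={$,a,b}  FOLLOW(C)={$,a,b}
[3] done
  FOLLOW(S)={$,a,b}  FOLLOW(A)={a,b}  FOLLOW(B)={$,a,b}  FOLLOW(C)={$,a,b}

FOLLOW(A) = ["a", "b"]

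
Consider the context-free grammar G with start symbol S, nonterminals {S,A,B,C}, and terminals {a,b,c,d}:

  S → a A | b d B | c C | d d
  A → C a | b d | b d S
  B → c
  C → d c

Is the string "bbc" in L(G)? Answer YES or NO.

CNF form of G:
  S -> T0 A | T1 X5 | T2 T2 | T3 C
  A -> C T0 | T1 T2 | T1 X4
  B -> c
  C -> T2 T3
  T0 -> a
  T1 -> b
  T2 -> d
  T3 -> c
  X4 -> T2 S
  X5 -> T2 B

Fill CYK table bottom-up:
  [0..0]={T1}  "b"  orig:{}
  [1..1]={T1}  "b"  orig:{}
  [2..2]={B,T3}  "c"  orig:{B}
  [0..1]=∅  "bb"
  [1..2]=∅  "bc"
  [0..2]=∅  "bbc"

S ∉ T[0,2] ⇒ NO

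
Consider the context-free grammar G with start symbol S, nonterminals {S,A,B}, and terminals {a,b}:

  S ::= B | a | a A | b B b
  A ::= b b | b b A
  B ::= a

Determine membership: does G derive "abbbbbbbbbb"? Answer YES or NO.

CNF form of G:
  S -> T0 X3 | T1 A | a
  A -> T0 T0 | T0 X2
  B -> a
  T0 -> b
  T1 -> a
  X2 -> T0 A
  X3 -> B T0

CYK table (by increasing span):
  cell(0,0) a: {B,S,T1}  orig:{B,S}
  cell(1,1) b: {T0}  orig:{}
  cell(2,2) b: {T0}  orig:{}
  cell(3,3) b: {T0}  orig:{}
  cell(4,4) b: {T0}  orig:{}
  cell(5,5) b: {T0}  orig:{}
  cell(6,6) b: {T0}  orig:{}
  cell(7,7) b: {T0}  orig:{}
  cell(8,8) b: {T0}  orig:{}
  cell(9,9) b: {T0}  orig:{}
  cell(10,10) b: {T0}  orig:{}
  cell(0,1) ab: {X3}  orig:{}
  cell(1,2) bb: {A}
  cell(2,3) bb: {A}
  cell(3,4) bb: {A}
  cell(4,5) bb: {A}
  cell(5,6) bb: {A}
  cell(6,7) bb: {A}
  cell(7,8) bb: {A}
  cell(8,9) bb: {A}
  cell(9,10) bb: {A}
  cell(0,2) abb: {S}
  cell(1,3) bbb: {X2}  orig:{}
  cell(2,4) bbb: {X2}  orig:{}
  cell(3,5) bbb: {X2}  orig:{}
  cell(4,6) bbb: {X2}  orig:{}
  cell(5,7) bbb: {X2}  orig:{}
  cell(6,8) bbb: {X2}  orig:{}
  cell(7,9) bbb: {X2}  orig:{}
  cell(8,10) bbb: {X2}  orig:{}
  cell(0,3) abbb: ∅
  cell(1,4) bbbb: {A}
  cell(2,5) bbbb: {A}
  cell(3,6) bbbb: {A}
  cell(4,7) bbbb: {A}
  cell(5,8) bbbb: {A}
  cell(6,9) bbbb: {A}
  cell(7,10) bbbb: {A}
  cell(0,4) abbbb: {S}
  cell(1,5) bbbbb: {X2}  orig:{}
  cell(2,6) bbbbb: {X2}  orig:{}
  cell(3,7) bbbbb: {X2}  orig:{}
  cell(4,8) bbbbb: {X2}  orig:{}
  cell(5,9) bbbbb: {X2}  orig:{}
  cell(6,10) bbbbb: {X2}  orig:{}
  cell(0,5) abbbbb: ∅
  cell(1,6) bbbbbb: {A}
  cell(2,7) bbbbbb: {A}
  cell(3,8) bbbbbb: {A}
  cell(4,9) bbbbbb: {A}
  cell(5,10) bbbbbb: {A}
  cell(0,6) abbbbbb: {S}
  cell(1,7) bbbbbbb: {X2}  orig:{}
  cell(2,8) bbbbbbb: {X2}  orig:{}
  cell(3,9) bbbbbbb: {X2}  orig:{}
  cell(4,10) bbbbbbb: {X2}  orig:{}
  cell(0,7) abbbbbbb: ∅
  cell(1,8) bbbbbbbb: {A}
  cell(2,9) bbbbbbbb: {A}
  cell(3,10) bbbbbbbb: {A}
  cell(0,8) abbbbbbbb: {S}
  cell(1,9) bbbbbbbbb: {X2}  orig:{}
  cell(2,10) bbbbbbbbb: {X2}  orig:{}
  cell(0,9) abbbbbbbbb: ∅
  cell(1,10) bbbbbbbbbb: {A}
  cell(0,10) abbbbbbbbbb: {S}

S ∈ T[0,10] ⇒ YES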